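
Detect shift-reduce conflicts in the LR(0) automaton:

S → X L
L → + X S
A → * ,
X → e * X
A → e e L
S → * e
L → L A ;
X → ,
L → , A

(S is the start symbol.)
A shift-reduce conflict occurs when an LR(0) state has both:
  - a complete (reduce) item [A → α .] (dot at the end), and
  - a shift item [B → β . c γ] (dot before a terminal).

Augment with S' → S and build the canonical LR(0) collection (I0 = CLOSURE({[S' → . S]}), then GOTO on every symbol after a dot until no new states appear). It has 22 states:
  I0: { [S → . * e], [S → . X L], [S' → . S], [X → . ,], [X → . e * X] }  — shift
  I1: { [S → * . e] }  — shift
  I2: { [X → , .] }  — reduce
  I3: { [S' → S .] }  — accept
  I4: { [L → . + X S], [L → . , A], [L → . L A ;], [S → X . L] }  — shift
  I5: { [X → e . * X] }  — shift
  I6: { [X → . ,], [X → . e * X], [X → e * . X] }  — shift
  I7: { [X → e * X .] }  — reduce
  I8: { [L → + . X S], [X → . ,], [X → . e * X] }  — shift
  I9: { [A → . * ,], [A → . e e L], [L → , . A] }  — shift
  I10: { [A → . * ,], [A → . e e L], [L → L . A ;], [S → X L .] }  — shift, reduce
  I11: { [A → * . ,] }  — shift
  I12: { [L → L A . ;] }  — shift
  I13: { [A → e . e L] }  — shift
  I14: { [A → e e . L], [L → . + X S], [L → . , A], [L → . L A ;] }  — shift
  I15: { [A → . * ,], [A → . e e L], [A → e e L .], [L → L . A ;] }  — shift, reduce
  I16: { [L → L A ; .] }  — reduce
  I17: { [A → * , .] }  — reduce
  I18: { [L → , A .] }  — reduce
  I19: { [L → + X . S], [S → . * e], [S → . X L], [X → . ,], [X → . e * X] }  — shift
  I20: { [L → + X S .] }  — reduce
  I21: { [S → * e .] }  — reduce

I10 contains reduce item [S → X L .] and shift items [A → . * ,], [A → . e e L] — shift-reduce conflict.
I15 contains reduce item [A → e e L .] and shift items [A → . * ,], [A → . e e L] — shift-reduce conflict.

Answer: Yes — I10: [S → X L .] vs [A → . * ,]; I15: [A → e e L .] vs [A → . * ,]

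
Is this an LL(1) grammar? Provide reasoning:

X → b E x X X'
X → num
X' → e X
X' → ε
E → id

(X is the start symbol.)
No. Predict set conflict for X': { 'e' }

Relevant sets:
  FOLLOW(X') = { $, 'e' }

For X:
  PREDICT(X → b E x X X') = { 'b' }
  PREDICT(X → num) = { 'num' }
For X':
  PREDICT(X' → e X) = { 'e' }
  PREDICT(X' → ε) = { $, 'e' }
E has a single production, so nothing to check there.

Conflict found: Predict set conflict for X': { 'e' }
The grammar is NOT LL(1).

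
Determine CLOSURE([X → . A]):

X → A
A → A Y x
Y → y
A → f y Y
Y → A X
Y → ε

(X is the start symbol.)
{ [A → . A Y x], [A → . f y Y], [X → . A] }

To compute CLOSURE, for each item [A → α.Bβ] where B is a non-terminal, add [B → .γ] for all productions B → γ; repeat for the newly added items until nothing changes.

Start with: [X → . A]
  [X → . A] has the dot before A: add [A → . A Y x], [A → . f y Y]
No further items can be added.

CLOSURE = { [A → . A Y x], [A → . f y Y], [X → . A] }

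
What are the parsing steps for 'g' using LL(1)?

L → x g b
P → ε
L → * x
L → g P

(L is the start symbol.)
LL(1) parsing maintains a stack (initially the start symbol over $) and the input. At each step: if the stack top is a terminal, match it against the current input token; if it is a non-terminal N, replace it with the RHS of M[N, lookahead] (the unique production whose predict set contains the lookahead).

Stack is shown with the top on the left.

Stack  Input  Action
--------------------
L $    g $    output L → g P
g P $  g $    match 'g'
P $    $      output P → ε
$      $      accept

The string is accepted.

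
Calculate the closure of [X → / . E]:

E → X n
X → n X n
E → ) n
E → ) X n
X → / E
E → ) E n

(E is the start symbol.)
To compute CLOSURE, for each item [A → α.Bβ] where B is a non-terminal, add [B → .γ] for all productions B → γ; repeat for the newly added items until nothing changes.

Start with: [X → / . E]
  [X → / . E] has the dot before E: add [E → . X n], [E → . ) n], [E → . ) X n], [E → . ) E n]
  [E → . X n] has the dot before X: add [X → . n X n], [X → . / E]
No further items can be added.

CLOSURE = { [E → . ) E n], [E → . ) X n], [E → . ) n], [E → . X n], [X → . / E], [X → . n X n], [X → / . E] }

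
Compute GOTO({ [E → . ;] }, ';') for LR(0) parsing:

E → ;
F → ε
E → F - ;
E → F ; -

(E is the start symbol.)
{ [E → ; .] }

GOTO(I, ';') = CLOSURE({ [A → αX.β] : [A → α.Xβ] ∈ I, X = ';' })

Items with dot before ';', with the dot advanced:
  [E → . ;] → [E → ; .]
Closure adds nothing (no advanced item has the dot before a non-terminal).

GOTO = { [E → ; .] }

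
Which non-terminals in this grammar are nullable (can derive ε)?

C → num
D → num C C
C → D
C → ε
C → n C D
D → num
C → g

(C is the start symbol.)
{ 'C' }

ε-productions: C → ε
So C is immediately nullable.
No further non-terminal can be added: every production for the remaining non-terminals contains a terminal or a non-nullable non-terminal.
Nullable = { 'C' }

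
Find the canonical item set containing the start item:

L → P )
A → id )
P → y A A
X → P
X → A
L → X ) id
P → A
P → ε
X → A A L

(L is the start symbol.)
{ [A → . id )], [L → . P )], [L → . X ) id], [L' → . L], [P → . A], [P → . y A A], [P → .], [X → . A A L], [X → . A], [X → . P] }

First, augment the grammar with L' → L
I₀ = CLOSURE({ [L' → . L] }):
  [L' → . L] has the dot before L: add [L → . P )], [L → . X ) id]
  [L → . P )] has the dot before P: add [P → . y A A], [P → . A], [P → .]
  [L → . X ) id] has the dot before X: add [X → . P], [X → . A], [X → . A A L]
  [P → . A] has the dot before A: add [A → . id )]
No further items can be added.

I₀ = { [A → . id )], [L → . P )], [L → . X ) id], [L' → . L], [P → . A], [P → . y A A], [P → .], [X → . A A L], [X → . A], [X → . P] }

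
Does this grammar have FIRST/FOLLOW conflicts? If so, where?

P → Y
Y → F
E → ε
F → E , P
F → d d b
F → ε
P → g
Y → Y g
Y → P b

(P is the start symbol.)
Yes. P → g with FOLLOW(P) on { 'g' }; Y → Y g with FOLLOW(Y) on { 'b', 'g' }; Y → P b with FOLLOW(Y) on { 'b', 'g' }

A FIRST/FOLLOW conflict occurs when a non-terminal N has a nullable alternative N → β (β ⇒* ε) and another alternative N → α with FIRST(α) ∩ FOLLOW(N) ≠ ∅: on such a lookahead the parser cannot decide between expanding α and letting N vanish via β.

Nullable non-terminals: E, F, P, Y.
FIRST sets used below: FIRST(E) = { ε }, FIRST(Y) = { ',', 'b', 'd', 'g', ε }, FIRST(F) = { ',', 'd', ε }, FIRST(P) = { ',', 'b', 'd', 'g', ε }
E has a nullable alternative but only one production, so nothing to check.

F: nullable alternative(s) F → ε; FOLLOW(F) = { $, 'b', 'g' }
  F → E , P: FIRST \ {ε} = { ',' } — disjoint from FOLLOW(F)
  F → d d b: FIRST \ {ε} = { 'd' } — disjoint from FOLLOW(F)
  F → ε: FIRST \ {ε} = { } — this is the only nullable alternative, skip

P: nullable alternative(s) P → Y; FOLLOW(P) = { $, 'b', 'g' }
  P → Y: FIRST \ {ε} = { ',', 'b', 'd', 'g' } — this is the only nullable alternative, skip
  P → g: FIRST \ {ε} = { 'g' } — overlaps FOLLOW(P) on { 'g' }: CONFLICT

Y: nullable alternative(s) Y → F; FOLLOW(Y) = { $, 'b', 'g' }
  Y → F: FIRST \ {ε} = { ',', 'd' } — this is the only nullable alternative, skip
  Y → Y g: FIRST \ {ε} = { ',', 'b', 'd', 'g' } — overlaps FOLLOW(Y) on { 'b', 'g' }: CONFLICT
  Y → P b: FIRST \ {ε} = { ',', 'b', 'd', 'g' } — overlaps FOLLOW(Y) on { 'b', 'g' }: CONFLICT

So the grammar has 3 FIRST/FOLLOW conflicts (marked CONFLICT above).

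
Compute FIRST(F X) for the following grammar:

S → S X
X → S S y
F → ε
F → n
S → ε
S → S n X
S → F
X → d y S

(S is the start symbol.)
FIRST sets of the non-terminals involved (from the grammar, by fixed-point iteration):
  FIRST(F) = { 'n', ε }
  FIRST(X) = { 'd', 'n', 'y' }

To compute FIRST(F X), process the symbols left to right:
Symbol F is a non-terminal. Add FIRST(F) \ {ε} = { 'n' }
F is nullable (ε ∈ FIRST(F)), continue to the next symbol.
Symbol X is a non-terminal. Add FIRST(X) \ {ε} = { 'd', 'n', 'y' }
X is not nullable (ε ∉ FIRST(X)), so stop here.
FIRST(F X) = { 'd', 'n', 'y' }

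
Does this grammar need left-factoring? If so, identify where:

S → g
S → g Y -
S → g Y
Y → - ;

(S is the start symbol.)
Yes, S has productions with common prefix 'g'

Left-factoring is needed when two productions for the same non-terminal
share a common prefix on the right-hand side.

Productions for S:
  S → g
  S → g Y -
  S → g Y

Found common prefix 'g' in productions for S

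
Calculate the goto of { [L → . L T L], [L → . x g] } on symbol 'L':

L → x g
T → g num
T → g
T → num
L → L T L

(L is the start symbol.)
{ [L → L . T L], [T → . g num], [T → . g], [T → . num] }

GOTO(I, 'L') = CLOSURE({ [A → αX.β] : [A → α.Xβ] ∈ I, X = 'L' })

Items with dot before 'L', with the dot advanced:
  [L → . L T L] → [L → L . T L]
Closure of the advanced items:
  [L → L . T L] has the dot before T: add [T → . g num], [T → . g], [T → . num]

GOTO = { [L → L . T L], [T → . g num], [T → . g], [T → . num] }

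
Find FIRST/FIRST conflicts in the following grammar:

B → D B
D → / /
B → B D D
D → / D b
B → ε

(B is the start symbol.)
A FIRST/FIRST conflict occurs when two productions N → α and N → β for the same non-terminal have FIRST(α) ∩ FIRST(β) ≠ ∅ (with ε ∈ FIRST of a nullable right-hand side, so two nullable alternatives also conflict).

FIRST sets of the non-terminals at (or reachable through a nullable prefix from) the front of some alternative:
  FIRST(D) = { '/' }
  FIRST(B) = { '/', ε }

Productions for B:
  B → D B: FIRST = { '/' }
  B → B D D: FIRST = { '/' }
  B → ε: FIRST = { ε }
Productions for D:
  D → / /: FIRST = { '/' }
  D → / D b: FIRST = { '/' }

Conflict for B: B → D B and B → B D D
  Overlap: { '/' }
Conflict for D: D → / / and D → / D b
  Overlap: { '/' }

Answer: Yes. B → D B / B → B D D on { '/' }; D → '/' '/' / D → '/' D b on { '/' }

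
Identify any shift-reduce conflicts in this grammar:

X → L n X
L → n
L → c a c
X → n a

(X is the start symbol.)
A shift-reduce conflict occurs when an LR(0) state has both:
  - a complete (reduce) item [A → α .] (dot at the end), and
  - a shift item [B → β . c γ] (dot before a terminal).

Augment with X' → X and build the canonical LR(0) collection (I0 = CLOSURE({[X' → . X]}), then GOTO on every symbol after a dot until no new states appear). It has 10 states:
  I0: { [L → . c a c], [L → . n], [X → . L n X], [X → . n a], [X' → . X] }  — shift
  I1: { [X → L . n X] }  — shift
  I2: { [X' → X .] }  — accept
  I3: { [L → c . a c] }  — shift
  I4: { [L → n .], [X → n . a] }  — shift, reduce
  I5: { [X → n a .] }  — reduce
  I6: { [L → c a . c] }  — shift
  I7: { [L → c a c .] }  — reduce
  I8: { [L → . c a c], [L → . n], [X → . L n X], [X → . n a], [X → L n . X] }  — shift
  I9: { [X → L n X .] }  — reduce

I4 contains reduce item [L → n .] and shift item [X → n . a] — shift-reduce conflict.

Answer: Yes — I4: [L → n .] vs [X → n . a]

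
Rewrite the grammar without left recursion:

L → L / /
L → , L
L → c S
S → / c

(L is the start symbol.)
L → , L L'
L → c S L'
L' → / / L'
L' → ε
S → / c

L is directly left-recursive. The standard transformation for
  A → A α₁ | ... | A α_m | β₁ | ... | β_n
is
  A  → β₁ A' | ... | β_n A'
  A' → α₁ A' | ... | α_m A' | ε

L → , L becomes L → , L L'
L → c S becomes L → c S L'
L → L / / becomes L' → / / L'
Add L' → ε

Productions for other non-terminals are unchanged:
  S → / c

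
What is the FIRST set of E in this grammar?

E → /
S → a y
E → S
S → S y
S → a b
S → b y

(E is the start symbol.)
To compute FIRST(E), examine every production with E on the left-hand side, reading each right-hand side left to right until a non-nullable symbol is reached.

FIRST sets of the other non-terminals involved (by the same procedure, iterated to a fixed point):
  FIRST(S) = { 'a', 'b' }

From E → /:
  - '/' is a terminal: add '/' and stop
From E → S:
  - S is a non-terminal: add FIRST(S) \ {ε} = { 'a', 'b' }
    S is not nullable, so stop

Collecting: FIRST(E) = { '/', 'a', 'b' }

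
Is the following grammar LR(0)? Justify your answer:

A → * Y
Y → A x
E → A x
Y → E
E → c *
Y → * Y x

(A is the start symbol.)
No. Reduce-reduce conflict: [E → A x .] and [Y → A x .]

A grammar is LR(0) if no state in the canonical LR(0) collection has:
  - both a shift item (dot before a terminal) and a complete item (shift-reduce conflict), or
  - two or more complete items (reduce-reduce conflict; the accept item [A' → A .] counts as a complete item here).

Augment with A' → A and build the canonical LR(0) collection (I0 = CLOSURE({[A' → . A]}), then GOTO on every symbol after a dot until no new states appear). It has 12 states:
  I0: { [A → . * Y], [A' → . A] }  — shift
  I1: { [A → * . Y], [A → . * Y], [E → . A x], [E → . c *], [Y → . * Y x], [Y → . A x], [Y → . E] }  — shift
  I2: { [A' → A .] }  — accept
  I3: { [A → * . Y], [A → . * Y], [E → . A x], [E → . c *], [Y → * . Y x], [Y → . * Y x], [Y → . A x], [Y → . E] }  — shift
  I4: { [E → A . x], [Y → A . x] }  — shift
  I5: { [Y → E .] }  — reduce
  I6: { [A → * Y .] }  — reduce
  I7: { [E → c . *] }  — shift
  I8: { [E → c * .] }  — reduce
  I9: { [E → A x .], [Y → A x .] }  — 2 reduces
  I10: { [A → * Y .], [Y → * Y . x] }  — shift, reduce
  I11: { [Y → * Y x .] }  — reduce

Conflict in state I9:
  Reduce-reduce conflict: [E → A x .] and [Y → A x .]
So the grammar is NOT LR(0).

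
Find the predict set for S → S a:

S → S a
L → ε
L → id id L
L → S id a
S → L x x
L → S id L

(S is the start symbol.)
{ 'id', 'x' }

PREDICT(S → S a) = (FIRST(RHS) \ {ε}) ∪ (FOLLOW(S) if ε ∈ FIRST(RHS), i.e. RHS ⇒* ε)
FIRST(S) = { 'id', 'x' }
FIRST(S a) = { 'id', 'x' }
ε ∉ FIRST(S a), so FOLLOW(S) is not added.
PREDICT(S → S a) = { 'id', 'x' }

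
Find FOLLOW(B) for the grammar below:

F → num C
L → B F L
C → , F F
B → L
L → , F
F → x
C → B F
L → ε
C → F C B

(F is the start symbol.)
{ $, ',', 'num', 'x' }

To compute FOLLOW(B), find every occurrence of B on a right-hand side N → α B β: add FIRST(β) \ {ε}, and if β is empty or nullable also add FOLLOW(N). Iterate to a fixed point.

In L → B F L: B is followed by F L, add FIRST(F L) \ {ε} = { 'num', 'x' }
In C → B F: B is followed by F, add FIRST(F) \ {ε} = { 'num', 'x' }
In C → F C B: B is at the end, add FOLLOW(C)

The FOLLOW sets referred to above (computed the same way, to a fixed point):
  FOLLOW(C) = { $, ',', 'num', 'x' }

Taking the union: FOLLOW(B) = { $, ',', 'num', 'x' }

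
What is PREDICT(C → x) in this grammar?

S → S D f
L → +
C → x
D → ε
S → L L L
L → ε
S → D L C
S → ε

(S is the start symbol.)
PREDICT(C → x) = (FIRST(RHS) \ {ε}) ∪ (FOLLOW(C) if ε ∈ FIRST(RHS), i.e. RHS ⇒* ε)
FIRST(x) = { 'x' }
ε ∉ FIRST(x), so FOLLOW(C) is not added.
PREDICT(C → x) = { 'x' }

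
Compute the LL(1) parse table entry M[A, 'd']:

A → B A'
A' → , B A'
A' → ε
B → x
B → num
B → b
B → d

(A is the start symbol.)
A → B A'

To find M[A, 'd'], we find productions for A where 'd' is in the predict set (PREDICT(N → α) = (FIRST(α) \ {ε}) ∪ (FOLLOW(N) if α ⇒* ε)).

Relevant sets:
  FIRST(B) = { 'b', 'd', 'num', 'x' }

A → B A': PREDICT = { 'b', 'd', 'num', 'x' }
  'd' is in predict set, so this production goes in M[A, 'd']

M[A, 'd'] = A → B A'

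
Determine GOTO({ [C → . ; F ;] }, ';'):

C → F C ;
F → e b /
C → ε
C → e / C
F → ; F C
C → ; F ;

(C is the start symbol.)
GOTO(I, ';') = CLOSURE({ [A → αX.β] : [A → α.Xβ] ∈ I, X = ';' })

Items with dot before ';', with the dot advanced:
  [C → . ; F ;] → [C → ; . F ;]
Closure of the advanced items:
  [C → ; . F ;] has the dot before F: add [F → . e b /], [F → . ; F C]

GOTO = { [C → ; . F ;], [F → . ; F C], [F → . e b /] }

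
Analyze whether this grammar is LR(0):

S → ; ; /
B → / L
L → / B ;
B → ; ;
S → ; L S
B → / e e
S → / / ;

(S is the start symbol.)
Yes, the grammar is LR(0)

A grammar is LR(0) if no state in the canonical LR(0) collection has:
  - both a shift item (dot before a terminal) and a complete item (shift-reduce conflict), or
  - two or more complete items (reduce-reduce conflict; the accept item [S' → S .] counts as a complete item here).

Augment with S' → S and build the canonical LR(0) collection (I0 = CLOSURE({[S' → . S]}), then GOTO on every symbol after a dot until no new states appear). It has 19 states:
  I0: { [S → . / / ;], [S → . ; ; /], [S → . ; L S], [S' → . S] }  — shift
  I1: { [S → / . / ;] }  — shift
  I2: { [L → . / B ;], [S → ; . ; /], [S → ; . L S] }  — shift
  I3: { [S' → S .] }  — accept
  I4: { [B → . / L], [B → . / e e], [B → . ; ;], [L → / . B ;] }  — shift
  I5: { [S → ; ; . /] }  — shift
  I6: { [S → . / / ;], [S → . ; ; /], [S → . ; L S], [S → ; L . S] }  — shift
  I7: { [S → ; L S .] }  — reduce
  I8: { [S → ; ; / .] }  — reduce
  I9: { [B → / . L], [B → / . e e], [L → . / B ;] }  — shift
  I10: { [B → ; . ;] }  — shift
  I11: { [L → / B . ;] }  — shift
  I12: { [L → / B ; .] }  — reduce
  I13: { [B → ; ; .] }  — reduce
  I14: { [B → / L .] }  — reduce
  I15: { [B → / e . e] }  — shift
  I16: { [B → / e e .] }  — reduce
  I17: { [S → / / . ;] }  — shift
  I18: { [S → / / ; .] }  — reduce

Every state is either a pure shift/goto state or contains exactly one complete item and nothing to shift — no conflicts. The grammar is LR(0).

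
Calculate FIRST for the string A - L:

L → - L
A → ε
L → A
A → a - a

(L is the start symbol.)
FIRST sets of the non-terminals involved (from the grammar, by fixed-point iteration):
  FIRST(A) = { 'a', ε }

To compute FIRST(A - L), process the symbols left to right:
Symbol A is a non-terminal. Add FIRST(A) \ {ε} = { 'a' }
A is nullable (ε ∈ FIRST(A)), continue to the next symbol.
Symbol - is a terminal. Add '-' and stop.
FIRST(A - L) = { '-', 'a' }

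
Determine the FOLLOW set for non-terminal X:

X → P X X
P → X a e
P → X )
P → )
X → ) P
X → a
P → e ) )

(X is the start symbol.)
{ $, ')', 'a', 'e' }

To compute FOLLOW(X), find every occurrence of X on a right-hand side N → α X β: add FIRST(β) \ {ε}, and if β is empty or nullable also add FOLLOW(N). Iterate to a fixed point.

X is the start symbol, so $ ∈ FOLLOW(X).
In X → P X X: X is followed by X, add FIRST(X) \ {ε} = { ')', 'a', 'e' }
In X → P X X: X is at the end; this adds FOLLOW(X) to itself — nothing new
In P → X a e: X is followed by a e, add FIRST(a e) \ {ε} = { 'a' }
In P → X ): X is followed by ')', add FIRST(')') \ {ε} = { ')' }

Taking the union: FOLLOW(X) = { $, ')', 'a', 'e' }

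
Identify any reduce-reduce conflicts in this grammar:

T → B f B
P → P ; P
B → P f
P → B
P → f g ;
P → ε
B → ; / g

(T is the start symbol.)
A reduce-reduce conflict occurs when an LR(0) state has two complete items [A → α .] and [B → β .] — both call for a reduction, and with no lookahead the parser cannot choose between them.

Augment with T' → T and build the canonical LR(0) collection (I0 = CLOSURE({[T' → . T]}), then GOTO on every symbol after a dot until no new states appear). It has 16 states:
  I0: { [B → . ; / g], [B → . P f], [P → . B], [P → . P ; P], [P → . f g ;], [P → .], [T → . B f B], [T' → . T] }  — shift, reduce
  I1: { [B → ; . / g] }  — shift
  I2: { [P → B .], [T → B . f B] }  — shift, reduce
  I3: { [B → P . f], [P → P . ; P] }  — shift
  I4: { [T' → T .] }  — accept
  I5: { [P → f . g ;] }  — shift
  I6: { [P → f g . ;] }  — shift
  I7: { [P → f g ; .] }  — reduce
  I8: { [B → . ; / g], [B → . P f], [P → . B], [P → . P ; P], [P → . f g ;], [P → .], [P → P ; . P] }  — shift, reduce
  I9: { [B → P f .] }  — reduce
  I10: { [P → B .] }  — reduce
  I11: { [B → P . f], [P → P . ; P], [P → P ; P .] }  — shift, reduce
  I12: { [B → . ; / g], [B → . P f], [P → . B], [P → . P ; P], [P → . f g ;], [P → .], [T → B f . B] }  — shift, reduce
  I13: { [P → B .], [T → B f B .] }  — 2 reduces
  I14: { [B → ; / . g] }  — shift
  I15: { [B → ; / g .] }  — reduce

I13 contains complete items [P → B .], [T → B f B .] — reduce-reduce conflict.

Answer: Yes — I13: [P → B .] vs [T → B f B .]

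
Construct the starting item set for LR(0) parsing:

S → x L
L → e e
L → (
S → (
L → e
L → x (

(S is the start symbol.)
First, augment the grammar with S' → S
I₀ = CLOSURE({ [S' → . S] }):
  [S' → . S] has the dot before S: add [S → . x L], [S → . (]
No further items can be added.

I₀ = { [S → . (], [S → . x L], [S' → . S] }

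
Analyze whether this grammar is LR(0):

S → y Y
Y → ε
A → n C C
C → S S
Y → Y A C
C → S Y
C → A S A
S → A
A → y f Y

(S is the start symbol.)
No. Shift-reduce conflict between [Y → .] and [A → y . f Y]

A grammar is LR(0) if no state in the canonical LR(0) collection has:
  - both a shift item (dot before a terminal) and a complete item (shift-reduce conflict), or
  - two or more complete items (reduce-reduce conflict; the accept item [S' → S .] counts as a complete item here).

Augment with S' → S and build the canonical LR(0) collection (I0 = CLOSURE({[S' → . S]}), then GOTO on every symbol after a dot until no new states appear). It has 19 states:
  I0: { [A → . n C C], [A → . y f Y], [S → . A], [S → . y Y], [S' → . S] }  — shift
  I1: { [S → A .] }  — reduce
  I2: { [S' → S .] }  — accept
  I3: { [A → . n C C], [A → . y f Y], [A → n . C C], [C → . A S A], [C → . S S], [C → . S Y], [S → . A], [S → . y Y] }  — shift
  I4: { [A → y . f Y], [S → y . Y], [Y → . Y A C], [Y → .] }  — shift, reduce
  I5: { [A → . n C C], [A → . y f Y], [S → y Y .], [Y → Y . A C] }  — shift, reduce
  I6: { [A → y f . Y], [Y → . Y A C], [Y → .] }  — reduce
  I7: { [A → . n C C], [A → . y f Y], [A → y f Y .], [Y → Y . A C] }  — shift, reduce
  I8: { [A → . n C C], [A → . y f Y], [C → . A S A], [C → . S S], [C → . S Y], [S → . A], [S → . y Y], [Y → Y A . C] }  — shift
  I9: { [A → y . f Y] }  — shift
  I10: { [A → . n C C], [A → . y f Y], [C → A . S A], [S → . A], [S → . y Y], [S → A .] }  — shift, reduce
  I11: { [Y → Y A C .] }  — reduce
  I12: { [A → . n C C], [A → . y f Y], [C → S . S], [C → S . Y], [S → . A], [S → . y Y], [Y → . Y A C], [Y → .] }  — shift, reduce
  I13: { [C → S S .] }  — reduce
  I14: { [A → . n C C], [A → . y f Y], [C → S Y .], [Y → Y . A C] }  — shift, reduce
  I15: { [A → . n C C], [A → . y f Y], [C → A S . A] }  — shift
  I16: { [C → A S A .] }  — reduce
  I17: { [A → . n C C], [A → . y f Y], [A → n C . C], [C → . A S A], [C → . S S], [C → . S Y], [S → . A], [S → . y Y] }  — shift
  I18: { [A → n C C .] }  — reduce

Conflict in state I4:
  Shift-reduce conflict between [Y → .] and [A → y . f Y]
So the grammar is NOT LR(0).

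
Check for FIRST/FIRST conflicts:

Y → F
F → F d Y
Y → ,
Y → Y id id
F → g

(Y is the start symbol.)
FIRST sets of the non-terminals at (or reachable through a nullable prefix from) the front of some alternative:
  FIRST(F) = { 'g' }
  FIRST(Y) = { ',', 'g' }

Productions for Y:
  Y → F: FIRST = { 'g' }
  Y → ,: FIRST = { ',' }
  Y → Y id id: FIRST = { ',', 'g' }
Productions for F:
  F → F d Y: FIRST = { 'g' }
  F → g: FIRST = { 'g' }

Conflict for Y: Y → F and Y → Y id id
  Overlap: { 'g' }
Conflict for Y: Y → , and Y → Y id id
  Overlap: { ',' }
Conflict for F: F → F d Y and F → g
  Overlap: { 'g' }

Answer: Yes. Y → F / Y → Y id id on { 'g' }; Y → ',' / Y → Y id id on { ',' }; F → F d Y / F → g on { 'g' }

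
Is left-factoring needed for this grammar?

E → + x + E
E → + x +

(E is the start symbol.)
Left-factoring is needed when two productions for the same non-terminal
share a common prefix on the right-hand side.

Productions for E:
  E → + x + E
  E → + x +

Found common prefix '+ x +' in productions for E

Answer: Yes, E has productions with common prefix '+ x +'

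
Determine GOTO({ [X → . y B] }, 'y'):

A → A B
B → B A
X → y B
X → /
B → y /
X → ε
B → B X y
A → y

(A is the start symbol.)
GOTO(I, 'y') = CLOSURE({ [A → αX.β] : [A → α.Xβ] ∈ I, X = 'y' })

Items with dot before 'y', with the dot advanced:
  [X → . y B] → [X → y . B]
Closure of the advanced items:
  [X → y . B] has the dot before B: add [B → . B A], [B → . y /], [B → . B X y]

GOTO = { [B → . B A], [B → . B X y], [B → . y /], [X → y . B] }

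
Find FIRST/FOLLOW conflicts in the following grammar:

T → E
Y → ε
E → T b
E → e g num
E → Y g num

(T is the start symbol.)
Nullable non-terminals: Y.
Y has a nullable alternative but only one production, so nothing to check.

E, T have no nullable alternative, so no FIRST/FOLLOW check is needed there.

No FIRST/FOLLOW conflicts found.

Answer: No FIRST/FOLLOW conflicts.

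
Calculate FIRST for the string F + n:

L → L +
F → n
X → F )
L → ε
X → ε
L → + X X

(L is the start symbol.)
{ 'n' }

FIRST sets of the non-terminals involved (from the grammar, by fixed-point iteration):
  FIRST(F) = { 'n' }

To compute FIRST(F + n), process the symbols left to right:
Symbol F is a non-terminal. Add FIRST(F) \ {ε} = { 'n' }
F is not nullable (ε ∉ FIRST(F)), so stop here.
FIRST(F + n) = { 'n' }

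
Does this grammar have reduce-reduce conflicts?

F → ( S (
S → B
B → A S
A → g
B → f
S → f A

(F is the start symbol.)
Augment with F' → F and build the canonical LR(0) collection (I0 = CLOSURE({[F' → . F]}), then GOTO on every symbol after a dot until no new states appear). It has 11 states:
  I0: { [F → . ( S (], [F' → . F] }  — shift
  I1: { [A → . g], [B → . A S], [B → . f], [F → ( . S (], [S → . B], [S → . f A] }  — shift
  I2: { [F' → F .] }  — accept
  I3: { [A → . g], [B → . A S], [B → . f], [B → A . S], [S → . B], [S → . f A] }  — shift
  I4: { [S → B .] }  — reduce
  I5: { [F → ( S . (] }  — shift
  I6: { [A → . g], [B → f .], [S → f . A] }  — shift, reduce
  I7: { [A → g .] }  — reduce
  I8: { [S → f A .] }  — reduce
  I9: { [F → ( S ( .] }  — reduce
  I10: { [B → A S .] }  — reduce

No state contains more than one complete item.

Answer: No reduce-reduce conflicts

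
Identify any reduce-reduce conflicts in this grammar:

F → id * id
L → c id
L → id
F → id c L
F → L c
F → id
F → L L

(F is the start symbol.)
Augment with F' → F and build the canonical LR(0) collection (I0 = CLOSURE({[F' → . F]}), then GOTO on every symbol after a dot until no new states appear). It has 13 states:
  I0: { [F → . L L], [F → . L c], [F → . id * id], [F → . id c L], [F → . id], [F' → . F], [L → . c id], [L → . id] }  — shift
  I1: { [F' → F .] }  — accept
  I2: { [F → L . L], [F → L . c], [L → . c id], [L → . id] }  — shift
  I3: { [L → c . id] }  — shift
  I4: { [F → id . * id], [F → id . c L], [F → id .], [L → id .] }  — shift, 2 reduces
  I5: { [F → id * . id] }  — shift
  I6: { [F → id c . L], [L → . c id], [L → . id] }  — shift
  I7: { [F → id c L .] }  — reduce
  I8: { [L → id .] }  — reduce
  I9: { [F → id * id .] }  — reduce
  I10: { [L → c id .] }  — reduce
  I11: { [F → L L .] }  — reduce
  I12: { [F → L c .], [L → c . id] }  — shift, reduce

I4 contains complete items [F → id .], [L → id .] — reduce-reduce conflict.

Answer: Yes — I4: [F → id .] vs [L → id .]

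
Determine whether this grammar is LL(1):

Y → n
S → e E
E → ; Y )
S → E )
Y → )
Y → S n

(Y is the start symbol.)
A grammar is LL(1) if for each non-terminal N with multiple productions, the predict sets of those productions are pairwise disjoint, where PREDICT(N → α) = (FIRST(α) \ {ε}) ∪ (FOLLOW(N) if α ⇒* ε).

Relevant sets:
  FIRST(S) = { ';', 'e' }
  FIRST(E) = { ';' }

For Y:
  PREDICT(Y → n) = { 'n' }
  PREDICT(Y → ')') = { ')' }
  PREDICT(Y → S n) = { ';', 'e' }
For S:
  PREDICT(S → e E) = { 'e' }
  PREDICT(S → E ')') = { ';' }
E has a single production, so nothing to check there.

All predict sets are disjoint. The grammar IS LL(1).

Answer: Yes, the grammar is LL(1).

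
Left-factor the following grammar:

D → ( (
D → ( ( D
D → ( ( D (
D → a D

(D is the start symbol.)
Left-factoring transforms A → αβ₁ | αβ₂ into A → αA' and A' → β₁ | β₂
(α is the longest common prefix among the alternatives). Repeat until
no nonterminal has two alternatives with a common prefix.

Round 1: D has alternatives sharing prefix '( ('. Introduce D': D → ( ( D'
  Add: D' → ε
  Add: D' → D
  Add: D' → D (

Round 2: D' has alternatives sharing prefix 'D'. Introduce D'': D' → D D''
  Add: D'' → ε
  Add: D'' → (

No remaining common prefixes — done.

Resulting grammar:
D → ( ( D'
D' → ε
D' → D D''
D'' → ε
D'' → (
D → a D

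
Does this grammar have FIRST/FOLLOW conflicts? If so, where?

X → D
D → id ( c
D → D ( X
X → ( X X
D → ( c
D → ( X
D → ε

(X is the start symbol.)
A FIRST/FOLLOW conflict occurs when a non-terminal N has a nullable alternative N → β (β ⇒* ε) and another alternative N → α with FIRST(α) ∩ FOLLOW(N) ≠ ∅: on such a lookahead the parser cannot decide between expanding α and letting N vanish via β.

Nullable non-terminals: D, X.
FIRST sets used below: FIRST(D) = { '(', 'id', ε }

D: nullable alternative(s) D → ε; FOLLOW(D) = { $, '(', 'id' }
  D → id ( c: FIRST \ {ε} = { 'id' } — overlaps FOLLOW(D) on { 'id' }: CONFLICT
  D → D ( X: FIRST \ {ε} = { '(', 'id' } — overlaps FOLLOW(D) on { '(', 'id' }: CONFLICT
  D → ( c: FIRST \ {ε} = { '(' } — overlaps FOLLOW(D) on { '(' }: CONFLICT
  D → ( X: FIRST \ {ε} = { '(' } — overlaps FOLLOW(D) on { '(' }: CONFLICT
  D → ε: FIRST \ {ε} = { } — this is the only nullable alternative, skip

X: nullable alternative(s) X → D; FOLLOW(X) = { $, '(', 'id' }
  X → D: FIRST \ {ε} = { '(', 'id' } — this is the only nullable alternative, skip
  X → ( X X: FIRST \ {ε} = { '(' } — overlaps FOLLOW(X) on { '(' }: CONFLICT

So the grammar has 5 FIRST/FOLLOW conflicts (marked CONFLICT above).

Answer: Yes. X → '(' X X with FOLLOW(X) on { '(' }; D → id '(' c with FOLLOW(D) on { 'id' }; D → D '(' X with FOLLOW(D) on { '(', 'id' }; D → '(' c with FOLLOW(D) on { '(' }; D → '(' X with FOLLOW(D) on { '(' }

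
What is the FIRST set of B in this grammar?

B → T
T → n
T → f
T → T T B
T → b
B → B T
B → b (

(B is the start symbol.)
FIRST sets of the other non-terminals involved (by the same procedure, iterated to a fixed point):
  FIRST(T) = { 'b', 'f', 'n' }

From B → T:
  - T is a non-terminal: add FIRST(T) \ {ε} = { 'b', 'f', 'n' }
    T is not nullable, so stop
From B → B T:
  - B is the symbol being defined: contributes nothing new
    B is not nullable, so stop
From B → b (:
  - b is a terminal: add 'b' and stop

Collecting: FIRST(B) = { 'b', 'f', 'n' }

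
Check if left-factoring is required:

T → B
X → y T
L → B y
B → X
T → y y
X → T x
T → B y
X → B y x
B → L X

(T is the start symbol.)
Yes, T has productions with common prefix 'B'

Left-factoring is needed when two productions for the same non-terminal
share a common prefix on the right-hand side.

Productions for T:
  T → B
  T → y y
  T → B y
Productions for X:
  X → y T
  X → T x
  X → B y x
Productions for B:
  B → X
  B → L X

Found common prefix 'B' in productions for T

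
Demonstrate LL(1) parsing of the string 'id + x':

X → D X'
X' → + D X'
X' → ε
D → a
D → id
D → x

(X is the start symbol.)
LL(1) parsing maintains a stack (initially the start symbol over $) and the input. At each step: if the stack top is a terminal, match it against the current input token; if it is a non-terminal N, replace it with the RHS of M[N, lookahead] (the unique production whose predict set contains the lookahead).

Stack is shown with the top on the left.

Stack     Input     Action
--------------------------
X $       id + x $  output X → D X'
D X' $    id + x $  output D → id
id X' $   id + x $  match 'id'
X' $      + x $     output X' → + D X'
+ D X' $  + x $     match '+'
D X' $    x $       output D → x
x X' $    x $       match 'x'
X' $      $         output X' → ε
$         $         accept

The string is accepted.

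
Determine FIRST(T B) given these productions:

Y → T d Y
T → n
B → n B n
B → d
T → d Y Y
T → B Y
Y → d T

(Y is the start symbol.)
{ 'd', 'n' }

FIRST sets of the non-terminals involved (from the grammar, by fixed-point iteration):
  FIRST(T) = { 'd', 'n' }

To compute FIRST(T B), process the symbols left to right:
Symbol T is a non-terminal. Add FIRST(T) \ {ε} = { 'd', 'n' }
T is not nullable (ε ∉ FIRST(T)), so stop here.
FIRST(T B) = { 'd', 'n' }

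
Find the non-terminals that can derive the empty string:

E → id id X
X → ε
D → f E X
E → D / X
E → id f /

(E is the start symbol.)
{ 'X' }

ε-productions: X → ε
So X is immediately nullable.
No further non-terminal can be added: every production for the remaining non-terminals contains a terminal or a non-nullable non-terminal.
Nullable = { 'X' }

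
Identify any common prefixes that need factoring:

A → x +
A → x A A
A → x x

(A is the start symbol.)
Yes, A has productions with common prefix 'x'

Left-factoring is needed when two productions for the same non-terminal
share a common prefix on the right-hand side.

Productions for A:
  A → x +
  A → x A A
  A → x x

Found common prefix 'x' in productions for A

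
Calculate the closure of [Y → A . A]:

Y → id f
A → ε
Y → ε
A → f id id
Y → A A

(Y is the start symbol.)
{ [A → . f id id], [A → .], [Y → A . A] }

Start with: [Y → A . A]
  [Y → A . A] has the dot before A: add [A → .], [A → . f id id]
No further items can be added.

CLOSURE = { [A → . f id id], [A → .], [Y → A . A] }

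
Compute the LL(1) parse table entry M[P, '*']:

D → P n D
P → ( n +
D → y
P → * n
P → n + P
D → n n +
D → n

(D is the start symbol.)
P → * n

To find M[P, '*'], we find productions for P where '*' is in the predict set (PREDICT(N → α) = (FIRST(α) \ {ε}) ∪ (FOLLOW(N) if α ⇒* ε)).

P → ( n +: PREDICT = { '(' }
P → * n: PREDICT = { '*' }
  '*' is in predict set, so this production goes in M[P, '*']
P → n + P: PREDICT = { 'n' }

M[P, '*'] = P → * n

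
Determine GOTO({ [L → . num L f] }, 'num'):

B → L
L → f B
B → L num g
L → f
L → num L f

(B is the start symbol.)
{ [L → . f B], [L → . f], [L → . num L f], [L → num . L f] }

GOTO(I, 'num') = CLOSURE({ [A → αX.β] : [A → α.Xβ] ∈ I, X = 'num' })

Items with dot before 'num', with the dot advanced:
  [L → . num L f] → [L → num . L f]
Closure of the advanced items:
  [L → num . L f] has the dot before L: add [L → . f B], [L → . f], [L → . num L f]

GOTO = { [L → . f B], [L → . f], [L → . num L f], [L → num . L f] }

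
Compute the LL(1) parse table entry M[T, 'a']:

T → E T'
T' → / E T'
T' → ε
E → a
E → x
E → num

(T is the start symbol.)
T → E T'

To find M[T, 'a'], we find productions for T where 'a' is in the predict set (PREDICT(N → α) = (FIRST(α) \ {ε}) ∪ (FOLLOW(N) if α ⇒* ε)).

Relevant sets:
  FIRST(E) = { 'a', 'num', 'x' }

T → E T': PREDICT = { 'a', 'num', 'x' }
  'a' is in predict set, so this production goes in M[T, 'a']

M[T, 'a'] = T → E T'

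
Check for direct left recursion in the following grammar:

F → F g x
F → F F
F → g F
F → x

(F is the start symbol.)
Yes, F is left-recursive

Direct left recursion occurs when N → N α for some non-terminal N (the right-hand side begins with the left-hand side itself).

F → F g x: LEFT RECURSIVE (starts with F)
F → F F: LEFT RECURSIVE (starts with F)
F → g F: starts with g
F → x: starts with x

The grammar has direct left recursion on: F.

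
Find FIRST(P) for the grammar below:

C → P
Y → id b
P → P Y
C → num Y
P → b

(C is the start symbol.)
From P → P Y:
  - P is the symbol being defined: contributes nothing new
    P is not nullable, so stop
From P → b:
  - b is a terminal: add 'b' and stop

Collecting: FIRST(P) = { 'b' }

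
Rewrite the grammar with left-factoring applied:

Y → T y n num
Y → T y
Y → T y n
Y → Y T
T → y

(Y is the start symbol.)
Left-factoring transforms A → αβ₁ | αβ₂ into A → αA' and A' → β₁ | β₂
(α is the longest common prefix among the alternatives). Repeat until
no nonterminal has two alternatives with a common prefix.

Round 1: Y has alternatives sharing prefix 'T y'. Introduce Y': Y → T y Y'
  Add: Y' → n num
  Add: Y' → ε
  Add: Y' → n

Round 2: Y' has alternatives sharing prefix 'n'. Introduce Y'': Y' → n Y''
  Add: Y'' → num
  Add: Y'' → ε

No remaining common prefixes — done.

Resulting grammar:
Y → T y Y'
Y' → n Y''
Y'' → num
Y'' → ε
Y' → ε
Y → Y T
T → y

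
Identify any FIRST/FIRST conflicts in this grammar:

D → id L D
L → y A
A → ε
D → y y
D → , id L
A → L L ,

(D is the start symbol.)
No FIRST/FIRST conflicts.

A FIRST/FIRST conflict occurs when two productions N → α and N → β for the same non-terminal have FIRST(α) ∩ FIRST(β) ≠ ∅ (with ε ∈ FIRST of a nullable right-hand side, so two nullable alternatives also conflict).

FIRST sets of the non-terminals at (or reachable through a nullable prefix from) the front of some alternative:
  FIRST(L) = { 'y' }

Productions for D:
  D → id L D: FIRST = { 'id' }
  D → y y: FIRST = { 'y' }
  D → , id L: FIRST = { ',' }
Productions for A:
  A → ε: FIRST = { ε }
  A → L L ,: FIRST = { 'y' }
L has only one production, so no FIRST/FIRST conflict is possible there.

All alternatives of each non-terminal have pairwise disjoint FIRST sets.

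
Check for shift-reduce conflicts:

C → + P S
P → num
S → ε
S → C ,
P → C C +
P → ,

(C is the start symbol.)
Yes — I5: [S → .] vs [C → . + P S]

Augment with C' → C and build the canonical LR(0) collection (I0 = CLOSURE({[C' → . C]}), then GOTO on every symbol after a dot until no new states appear). It has 12 states:
  I0: { [C → . + P S], [C' → . C] }  — shift
  I1: { [C → + . P S], [C → . + P S], [P → . ,], [P → . C C +], [P → . num] }  — shift
  I2: { [C' → C .] }  — accept
  I3: { [P → , .] }  — reduce
  I4: { [C → . + P S], [P → C . C +] }  — shift
  I5: { [C → + P . S], [C → . + P S], [S → . C ,], [S → .] }  — shift, reduce
  I6: { [P → num .] }  — reduce
  I7: { [S → C . ,] }  — shift
  I8: { [C → + P S .] }  — reduce
  I9: { [S → C , .] }  — reduce
  I10: { [P → C C . +] }  — shift
  I11: { [P → C C + .] }  — reduce

I5 contains reduce item [S → .] and shift item [C → . + P S] — shift-reduce conflict.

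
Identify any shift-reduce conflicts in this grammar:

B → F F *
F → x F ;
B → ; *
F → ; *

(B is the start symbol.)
No shift-reduce conflicts

Augment with B' → B and build the canonical LR(0) collection (I0 = CLOSURE({[B' → . B]}), then GOTO on every symbol after a dot until no new states appear). It has 12 states:
  I0: { [B → . ; *], [B → . F F *], [B' → . B], [F → . ; *], [F → . x F ;] }  — shift
  I1: { [B → ; . *], [F → ; . *] }  — shift
  I2: { [B' → B .] }  — accept
  I3: { [B → F . F *], [F → . ; *], [F → . x F ;] }  — shift
  I4: { [F → . ; *], [F → . x F ;], [F → x . F ;] }  — shift
  I5: { [F → ; . *] }  — shift
  I6: { [F → x F . ;] }  — shift
  I7: { [F → x F ; .] }  — reduce
  I8: { [F → ; * .] }  — reduce
  I9: { [B → F F . *] }  — shift
  I10: { [B → F F * .] }  — reduce
  I11: { [B → ; * .], [F → ; * .] }  — 2 reduces

No state contains both a complete item and a shift item.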